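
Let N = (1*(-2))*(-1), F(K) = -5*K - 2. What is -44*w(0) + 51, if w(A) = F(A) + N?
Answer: 51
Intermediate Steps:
F(K) = -2 - 5*K
N = 2 (N = -2*(-1) = 2)
w(A) = -5*A (w(A) = (-2 - 5*A) + 2 = -5*A)
-44*w(0) + 51 = -(-220)*0 + 51 = -44*0 + 51 = 0 + 51 = 51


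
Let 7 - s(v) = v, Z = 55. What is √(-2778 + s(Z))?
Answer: 3*I*√314 ≈ 53.16*I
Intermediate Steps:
s(v) = 7 - v
√(-2778 + s(Z)) = √(-2778 + (7 - 1*55)) = √(-2778 + (7 - 55)) = √(-2778 - 48) = √(-2826) = 3*I*√314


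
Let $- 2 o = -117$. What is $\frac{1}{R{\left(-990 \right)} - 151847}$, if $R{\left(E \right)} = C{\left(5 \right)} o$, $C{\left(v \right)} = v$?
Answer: $- \frac{2}{303109} \approx -6.5983 \cdot 10^{-6}$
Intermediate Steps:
$o = \frac{117}{2}$ ($o = \left(- \frac{1}{2}\right) \left(-117\right) = \frac{117}{2} \approx 58.5$)
$R{\left(E \right)} = \frac{585}{2}$ ($R{\left(E \right)} = 5 \cdot \frac{117}{2} = \frac{585}{2}$)
$\frac{1}{R{\left(-990 \right)} - 151847} = \frac{1}{\frac{585}{2} - 151847} = \frac{1}{- \frac{303109}{2}} = - \frac{2}{303109}$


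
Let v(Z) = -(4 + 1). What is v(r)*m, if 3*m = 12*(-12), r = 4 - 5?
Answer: 240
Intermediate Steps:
r = -1
v(Z) = -5 (v(Z) = -1*5 = -5)
m = -48 (m = (12*(-12))/3 = (⅓)*(-144) = -48)
v(r)*m = -5*(-48) = 240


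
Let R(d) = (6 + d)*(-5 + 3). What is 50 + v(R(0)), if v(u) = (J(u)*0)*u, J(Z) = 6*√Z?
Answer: 50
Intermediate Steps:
R(d) = -12 - 2*d (R(d) = (6 + d)*(-2) = -12 - 2*d)
v(u) = 0 (v(u) = ((6*√u)*0)*u = 0*u = 0)
50 + v(R(0)) = 50 + 0 = 50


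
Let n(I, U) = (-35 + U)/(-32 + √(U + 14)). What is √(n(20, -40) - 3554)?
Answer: √((113653 - 3554*I*√26)/(-32 + I*√26)) ≈ 0.0031 + 59.596*I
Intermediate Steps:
n(I, U) = (-35 + U)/(-32 + √(14 + U))
√(n(20, -40) - 3554) = √((-35 - 40)/(-32 + √(14 - 40)) - 3554) = √(-75/(-32 + √(-26)) - 3554) = √(-75/(-32 + I*√26) - 3554) = √(-3554 - 75/(-32 + I*√26))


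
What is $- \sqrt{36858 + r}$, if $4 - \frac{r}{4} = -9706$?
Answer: $- \sqrt{75698} \approx -275.13$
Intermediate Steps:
$r = 38840$ ($r = 16 - -38824 = 16 + 38824 = 38840$)
$- \sqrt{36858 + r} = - \sqrt{36858 + 38840} = - \sqrt{75698}$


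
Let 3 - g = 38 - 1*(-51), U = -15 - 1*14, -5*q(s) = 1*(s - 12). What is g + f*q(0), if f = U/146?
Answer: -31564/365 ≈ -86.477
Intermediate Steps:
q(s) = 12/5 - s/5 (q(s) = -(s - 12)/5 = -(-12 + s)/5 = 12/5 - s/5)
U = -29 (U = -15 - 14 = -29)
g = -86 (g = 3 - (38 - 1*(-51)) = 3 - (38 + 51) = 3 - 1*89 = 3 - 89 = -86)
f = -29/146 ≈ -0.19863
g + f*q(0) = -86 - 29*(12/5 - 1/5*0)/146 = -86 - 29*(12/5 + 0)/146 = -86 - 29/146*12/5 = -86 - 174/365 = -31564/365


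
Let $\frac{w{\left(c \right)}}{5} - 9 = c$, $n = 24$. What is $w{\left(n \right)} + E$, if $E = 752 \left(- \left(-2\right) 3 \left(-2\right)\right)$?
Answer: $-8859$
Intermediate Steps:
$w{\left(c \right)} = 45 + 5 c$
$E = -9024$ ($E = 752 \left(- \left(-6\right) \left(-2\right)\right) = 752 \left(\left(-1\right) 12\right) = 752 \left(-12\right) = -9024$)
$w{\left(n \right)} + E = \left(45 + 5 \cdot 24\right) - 9024 = \left(45 + 120\right) - 9024 = 165 - 9024 = -8859$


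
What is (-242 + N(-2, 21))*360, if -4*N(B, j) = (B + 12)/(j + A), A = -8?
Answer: -1133460/13 ≈ -87189.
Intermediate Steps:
N(B, j) = -(12 + B)/(4*(-8 + j)) (N(B, j) = -(B + 12)/(4*(j - 8)) = -(12 + B)/(4*(-8 + j)))
(-242 + N(-2, 21))*360 = (-242 + (-12 - 1*(-2))/(4*(-8 + 21)))*360 = (-242 + (1/4)*(-12 + 2)/13)*360 = (-242 + (1/4)*(1/13)*(-10))*360 = (-242 - 5/26)*360 = -6297/26*360 = -1133460/13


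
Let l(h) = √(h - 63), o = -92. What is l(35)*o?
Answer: -184*I*√7 ≈ -486.82*I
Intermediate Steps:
l(h) = √(-63 + h)
l(35)*o = √(-63 + 35)*(-92) = √(-28)*(-92) = (2*I*√7)*(-92) = -184*I*√7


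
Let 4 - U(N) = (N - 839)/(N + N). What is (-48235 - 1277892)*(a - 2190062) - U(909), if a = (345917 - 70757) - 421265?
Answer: 2816131208901380/909 ≈ 3.0981e+12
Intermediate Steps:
a = -146105 (a = 275160 - 421265 = -146105)
U(N) = 4 - (-839 + N)/(2*N) (U(N) = 4 - (N - 839)/(N + N) = 4 - (-839 + N)/(2*N))
(-48235 - 1277892)*(a - 2190062) - U(909) = (-48235 - 1277892)*(-146105 - 2190062) - (839 + 7*909)/(2*909) = -1326127*(-2336167) - (839 + 6363)/(2*909) = 3098054135209 - 7202/(2*909) = 3098054135209 - 1*3601/909 = 3098054135209 - 3601/909 = 2816131208901380/909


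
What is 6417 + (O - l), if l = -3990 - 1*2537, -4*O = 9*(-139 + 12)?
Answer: 52919/4 ≈ 13230.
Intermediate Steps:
O = 1143/4 (O = -9*(-139 + 12)/4 = -9*(-127)/4 = -1/4*(-1143) = 1143/4 ≈ 285.75)
l = -6527 (l = -3990 - 2537 = -6527)
6417 + (O - l) = 6417 + (1143/4 - 1*(-6527)) = 6417 + (1143/4 + 6527) = 6417 + 27251/4 = 52919/4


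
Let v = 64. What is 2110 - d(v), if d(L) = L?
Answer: 2046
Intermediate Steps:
2110 - d(v) = 2110 - 1*64 = 2110 - 64 = 2046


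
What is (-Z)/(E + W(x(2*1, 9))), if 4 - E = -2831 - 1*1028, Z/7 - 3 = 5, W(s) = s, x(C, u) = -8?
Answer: -56/3855 ≈ -0.014527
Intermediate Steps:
Z = 56 (Z = 21 + 7*5 = 21 + 35 = 56)
E = 3863 (E = 4 - (-2831 - 1*1028) = 4 - (-2831 - 1028) = 4 - 1*(-3859) = 4 + 3859 = 3863)
(-Z)/(E + W(x(2*1, 9))) = (-1*56)/(3863 - 8) = -56/3855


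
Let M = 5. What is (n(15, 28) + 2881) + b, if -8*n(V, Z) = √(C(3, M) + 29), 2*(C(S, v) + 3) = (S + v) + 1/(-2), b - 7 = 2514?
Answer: 5402 - √119/16 ≈ 5401.3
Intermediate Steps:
b = 2521 (b = 7 + 2514 = 2521)
C(S, v) = -13/4 + S/2 + v/2 (C(S, v) = -3 + ((S + v) + 1/(-2))/2 = -3 + ((S + v) - ½)/2 = -3 + (-½ + S + v)/2 = -3 + (-¼ + S/2 + v/2) = -13/4 + S/2 + v/2)
n(V, Z) = -√119/16 (n(V, Z) = -√((-13/4 + (½)*3 + (½)*5) + 29)/8 = -√((-13/4 + 3/2 + 5/2) + 29)/8 = -√(¾ + 29)/8 = -√119/16)
(n(15, 28) + 2881) + b = (-√119/16 + 2881) + 2521 = (2881 - √119/16) + 2521 = 5402 - √119/16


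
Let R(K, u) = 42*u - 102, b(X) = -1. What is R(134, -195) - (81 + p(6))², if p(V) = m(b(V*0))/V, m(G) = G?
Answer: -533737/36 ≈ -14826.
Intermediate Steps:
R(K, u) = -102 + 42*u
p(V) = -1/V
R(134, -195) - (81 + p(6))² = (-102 + 42*(-195)) - (81 - 1/6)² = (-102 - 8190) - (81 - 1*⅙)² = -8292 - (81 - ⅙)² = -8292 - (485/6)² = -8292 - 1*235225/36 = -8292 - 235225/36 = -533737/36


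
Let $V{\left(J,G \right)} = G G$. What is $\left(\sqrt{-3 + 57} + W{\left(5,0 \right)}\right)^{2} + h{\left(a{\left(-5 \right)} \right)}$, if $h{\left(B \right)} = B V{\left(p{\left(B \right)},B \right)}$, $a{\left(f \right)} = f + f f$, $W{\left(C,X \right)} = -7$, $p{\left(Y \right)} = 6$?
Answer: $8103 - 42 \sqrt{6} \approx 8000.1$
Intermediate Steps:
$V{\left(J,G \right)} = G^{2}$
$a{\left(f \right)} = f + f^{2}$
$h{\left(B \right)} = B^{3}$ ($h{\left(B \right)} = B B^{2} = B^{3}$)
$\left(\sqrt{-3 + 57} + W{\left(5,0 \right)}\right)^{2} + h{\left(a{\left(-5 \right)} \right)} = \left(\sqrt{-3 + 57} - 7\right)^{2} + \left(- 5 \left(1 - 5\right)\right)^{3} = \left(\sqrt{54} - 7\right)^{2} + \left(\left(-5\right) \left(-4\right)\right)^{3} = \left(3 \sqrt{6} - 7\right)^{2} + 20^{3} = \left(-7 + 3 \sqrt{6}\right)^{2} + 8000 = 8000 + \left(-7 + 3 \sqrt{6}\right)^{2}$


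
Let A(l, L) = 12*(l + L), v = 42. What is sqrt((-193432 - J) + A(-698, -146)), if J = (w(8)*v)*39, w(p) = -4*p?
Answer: 2*I*sqrt(37786) ≈ 388.77*I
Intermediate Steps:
A(l, L) = 12*L + 12*l (A(l, L) = 12*(L + l) = 12*L + 12*l)
J = -52416 (J = (-4*8*42)*39 = -32*42*39 = -1344*39 = -52416)
sqrt((-193432 - J) + A(-698, -146)) = sqrt((-193432 - 1*(-52416)) + (12*(-146) + 12*(-698))) = sqrt((-193432 + 52416) + (-1752 - 8376)) = sqrt(-141016 - 10128) = sqrt(-151144) = 2*I*sqrt(37786)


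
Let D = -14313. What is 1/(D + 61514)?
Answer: 1/47201 ≈ 2.1186e-5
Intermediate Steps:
1/(D + 61514) = 1/(-14313 + 61514) = 1/47201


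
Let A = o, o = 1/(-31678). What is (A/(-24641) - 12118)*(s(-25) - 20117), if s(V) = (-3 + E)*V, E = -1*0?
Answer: 94789033151613823/390288799 ≈ 2.4287e+8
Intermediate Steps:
E = 0
o = -1/31678 ≈ -3.1568e-5
A = -1/31678 ≈ -3.1568e-5
s(V) = -3*V (s(V) = (-3 + 0)*V = -3*V)
(A/(-24641) - 12118)*(s(-25) - 20117) = (-1/31678/(-24641) - 12118)*(-3*(-25) - 20117) = (-1/31678*(-1/24641) - 12118)*(75 - 20117) = (1/780577598 - 12118)*(-20042) = -9459039332563/780577598*(-20042) = 94789033151613823/390288799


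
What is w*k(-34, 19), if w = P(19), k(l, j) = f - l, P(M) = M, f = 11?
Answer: 855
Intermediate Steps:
k(l, j) = 11 - l
w = 19
w*k(-34, 19) = 19*(11 - 1*(-34)) = 19*(11 + 34) = 19*45 = 855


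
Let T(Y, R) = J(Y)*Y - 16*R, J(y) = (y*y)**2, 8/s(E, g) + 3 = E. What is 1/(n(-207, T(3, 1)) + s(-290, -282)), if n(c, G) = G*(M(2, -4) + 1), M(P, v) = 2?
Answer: 293/199525 ≈ 0.0014685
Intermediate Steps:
s(E, g) = 8/(-3 + E)
J(y) = y**4 (J(y) = (y**2)**2 = y**4)
T(Y, R) = Y**5 - 16*R (T(Y, R) = Y**4*Y - 16*R = Y**5 - 16*R)
n(c, G) = 3*G (n(c, G) = G*(2 + 1) = G*3 = 3*G)
1/(n(-207, T(3, 1)) + s(-290, -282)) = 1/(3*(3**5 - 16*1) + 8/(-3 - 290)) = 1/(3*(243 - 16) + 8/(-293)) = 1/(3*227 + 8*(-1/293)) = 1/(681 - 8/293) = 1/(199525/293) = 293/199525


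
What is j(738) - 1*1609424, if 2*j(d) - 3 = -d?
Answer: -3219583/2 ≈ -1.6098e+6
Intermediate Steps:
j(d) = 3/2 - d/2 (j(d) = 3/2 + (-d)/2 = 3/2 - d/2)
j(738) - 1*1609424 = (3/2 - ½*738) - 1*1609424 = (3/2 - 369) - 1609424 = -735/2 - 1609424 = -3219583/2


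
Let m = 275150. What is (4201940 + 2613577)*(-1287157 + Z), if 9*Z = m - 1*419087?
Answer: -8881640978550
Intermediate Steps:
Z = -15993 (Z = (275150 - 1*419087)/9 = (275150 - 419087)/9 = (⅑)*(-143937) = -15993)
(4201940 + 2613577)*(-1287157 + Z) = (4201940 + 2613577)*(-1287157 - 15993) = 6815517*(-1303150) = -8881640978550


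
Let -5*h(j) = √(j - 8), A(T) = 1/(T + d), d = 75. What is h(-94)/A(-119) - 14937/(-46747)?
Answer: 14937/46747 + 44*I*√102/5 ≈ 0.31953 + 88.876*I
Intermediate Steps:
A(T) = 1/(75 + T) (A(T) = 1/(T + 75) = 1/(75 + T))
h(j) = -√(-8 + j)/5 (h(j) = -√(j - 8)/5 = -√(-8 + j)/5)
h(-94)/A(-119) - 14937/(-46747) = (-√(-8 - 94)/5)/(1/(75 - 119)) - 14937/(-46747) = (-I*√102/5)/(1/(-44)) - 14937*(-1/46747) = (-I*√102/5)/(-1/44) + 14937/46747 = -I*√102/5*(-44) + 14937/46747 = 44*I*√102/5 + 14937/46747 = 14937/46747 + 44*I*√102/5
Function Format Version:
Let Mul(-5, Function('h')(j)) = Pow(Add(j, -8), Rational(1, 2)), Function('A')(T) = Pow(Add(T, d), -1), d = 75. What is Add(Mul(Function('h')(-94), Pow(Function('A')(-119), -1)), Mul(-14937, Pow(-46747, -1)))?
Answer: Add(Rational(14937, 46747), Mul(Rational(44, 5), I, Pow(102, Rational(1, 2)))) ≈ Add(0.31953, Mul(88.876, I))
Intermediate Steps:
Function('A')(T) = Pow(Add(75, T), -1) (Function('A')(T) = Pow(Add(T, 75), -1) = Pow(Add(75, T), -1))
Function('h')(j) = Mul(Rational(-1, 5), Pow(Add(-8, j), Rational(1, 2))) (Function('h')(j) = Mul(Rational(-1, 5), Pow(Add(j, -8), Rational(1, 2))) = Mul(Rational(-1, 5), Pow(Add(-8, j), Rational(1, 2))))
Add(Mul(Function('h')(-94), Pow(Function('A')(-119), -1)), Mul(-14937, Pow(-46747, -1))) = Add(Mul(Mul(Rational(-1, 5), Pow(Add(-8, -94), Rational(1, 2))), Pow(Pow(Add(75, -119), -1), -1)), Mul(-14937, Pow(-46747, -1))) = Add(Mul(Mul(Rational(-1, 5), Pow(-102, Rational(1, 2))), Pow(Pow(-44, -1), -1)), Mul(-14937, Rational(-1, 46747))) = Add(Mul(Mul(Rational(-1, 5), Mul(I, Pow(102, Rational(1, 2)))), Pow(Rational(-1, 44), -1)), Rational(14937, 46747)) = Add(Mul(Mul(Rational(-1, 5), I, Pow(102, Rational(1, 2))), -44), Rational(14937, 46747)) = Add(Mul(Rational(44, 5), I, Pow(102, Rational(1, 2))), Rational(14937, 46747)) = Add(Rational(14937, 46747), Mul(Rational(44, 5), I, Pow(102, Rational(1, 2))))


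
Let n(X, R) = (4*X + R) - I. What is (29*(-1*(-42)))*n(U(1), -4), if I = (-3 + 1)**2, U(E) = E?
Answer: -4872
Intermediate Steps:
I = 4 (I = (-2)**2 = 4)
n(X, R) = -4 + R + 4*X (n(X, R) = (4*X + R) - 1*4 = (R + 4*X) - 4 = -4 + R + 4*X)
(29*(-1*(-42)))*n(U(1), -4) = (29*(-1*(-42)))*(-4 - 4 + 4*1) = (29*42)*(-4 - 4 + 4) = 1218*(-4) = -4872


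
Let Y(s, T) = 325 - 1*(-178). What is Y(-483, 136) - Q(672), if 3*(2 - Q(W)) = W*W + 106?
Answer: 453193/3 ≈ 1.5106e+5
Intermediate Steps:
Y(s, T) = 503 (Y(s, T) = 325 + 178 = 503)
Q(W) = -100/3 - W²/3 (Q(W) = 2 - (W*W + 106)/3 = 2 - (W² + 106)/3 = 2 - (106 + W²)/3 = 2 + (-106/3 - W²/3) = -100/3 - W²/3)
Y(-483, 136) - Q(672) = 503 - (-100/3 - ⅓*672²) = 503 - (-100/3 - ⅓*451584) = 503 - (-100/3 - 150528) = 503 - 1*(-451684/3) = 503 + 451684/3 = 453193/3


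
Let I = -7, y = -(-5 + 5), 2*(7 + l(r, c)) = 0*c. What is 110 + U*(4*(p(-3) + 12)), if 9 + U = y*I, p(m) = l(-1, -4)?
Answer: -70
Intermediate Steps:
l(r, c) = -7 (l(r, c) = -7 + (0*c)/2 = -7 + (1/2)*0 = -7 + 0 = -7)
p(m) = -7
y = 0 (y = -1*0 = 0)
U = -9 (U = -9 + 0*(-7) = -9 + 0 = -9)
110 + U*(4*(p(-3) + 12)) = 110 - 36*(-7 + 12) = 110 - 36*5 = 110 - 9*20 = 110 - 180 = -70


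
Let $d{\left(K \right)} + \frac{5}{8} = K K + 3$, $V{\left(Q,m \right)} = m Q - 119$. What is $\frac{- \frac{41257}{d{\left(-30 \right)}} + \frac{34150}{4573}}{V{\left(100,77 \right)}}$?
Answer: $- \frac{1262817238}{250267663947} \approx -0.0050459$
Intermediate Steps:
$V{\left(Q,m \right)} = -119 + Q m$ ($V{\left(Q,m \right)} = Q m - 119 = -119 + Q m$)
$d{\left(K \right)} = \frac{19}{8} + K^{2}$ ($d{\left(K \right)} = - \frac{5}{8} + \left(K K + 3\right) = - \frac{5}{8} + \left(K^{2} + 3\right) = - \frac{5}{8} + \left(3 + K^{2}\right) = \frac{19}{8} + K^{2}$)
$\frac{- \frac{41257}{d{\left(-30 \right)}} + \frac{34150}{4573}}{V{\left(100,77 \right)}} = \frac{- \frac{41257}{\frac{19}{8} + \left(-30\right)^{2}} + \frac{34150}{4573}}{-119 + 100 \cdot 77} = \frac{- \frac{41257}{\frac{19}{8} + 900} + 34150 \cdot \frac{1}{4573}}{-119 + 7700} = \frac{- \frac{41257}{\frac{7219}{8}} + \frac{34150}{4573}}{7581} = \left(\left(-41257\right) \frac{8}{7219} + \frac{34150}{4573}\right) \frac{1}{7581} = \left(- \frac{330056}{7219} + \frac{34150}{4573}\right) \frac{1}{7581} = \left(- \frac{1262817238}{33012487}\right) \frac{1}{7581} = - \frac{1262817238}{250267663947}$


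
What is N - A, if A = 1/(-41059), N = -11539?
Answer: -473779800/41059 ≈ -11539.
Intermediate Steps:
A = -1/41059 ≈ -2.4355e-5
N - A = -11539 - 1*(-1/41059) = -11539 + 1/41059 = -473779800/41059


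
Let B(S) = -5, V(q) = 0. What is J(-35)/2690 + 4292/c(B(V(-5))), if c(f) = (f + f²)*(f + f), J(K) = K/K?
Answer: -144316/6725 ≈ -21.460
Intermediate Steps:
J(K) = 1
c(f) = 2*f*(f + f²) (c(f) = (f + f²)*(2*f) = 2*f*(f + f²))
J(-35)/2690 + 4292/c(B(V(-5))) = 1/2690 + 4292/((2*(-5)²*(1 - 5))) = 1*(1/2690) + 4292/((2*25*(-4))) = 1/2690 + 4292/(-200) = 1/2690 + 4292*(-1/200) = 1/2690 - 1073/50 = -144316/6725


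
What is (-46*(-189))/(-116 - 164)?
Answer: -621/20 ≈ -31.050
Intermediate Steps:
(-46*(-189))/(-116 - 164) = 8694/(-280) = 8694*(-1/280) = -621/20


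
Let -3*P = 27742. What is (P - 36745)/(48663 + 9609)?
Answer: -137977/174816 ≈ -0.78927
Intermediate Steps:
P = -27742/3 (P = -1/3*27742 = -27742/3 ≈ -9247.3)
(P - 36745)/(48663 + 9609) = (-27742/3 - 36745)/(48663 + 9609) = -137977/3/58272 = -137977/3*1/58272 = -137977/174816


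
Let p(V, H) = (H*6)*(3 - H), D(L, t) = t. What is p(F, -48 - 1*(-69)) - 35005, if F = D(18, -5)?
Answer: -37273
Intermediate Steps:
F = -5
p(V, H) = 6*H*(3 - H) (p(V, H) = (6*H)*(3 - H) = 6*H*(3 - H))
p(F, -48 - 1*(-69)) - 35005 = 6*(-48 - 1*(-69))*(3 - (-48 - 1*(-69))) - 35005 = 6*(-48 + 69)*(3 - (-48 + 69)) - 35005 = 6*21*(3 - 1*21) - 35005 = 6*21*(3 - 21) - 35005 = 6*21*(-18) - 35005 = -2268 - 35005 = -37273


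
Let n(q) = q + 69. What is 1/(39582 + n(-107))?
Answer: 1/39544 ≈ 2.5288e-5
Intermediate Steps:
n(q) = 69 + q
1/(39582 + n(-107)) = 1/(39582 + (69 - 107)) = 1/(39582 - 38) = 1/39544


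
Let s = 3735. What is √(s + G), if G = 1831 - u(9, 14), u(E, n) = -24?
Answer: √5590 ≈ 74.766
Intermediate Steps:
G = 1855 (G = 1831 - 1*(-24) = 1831 + 24 = 1855)
√(s + G) = √(3735 + 1855) = √5590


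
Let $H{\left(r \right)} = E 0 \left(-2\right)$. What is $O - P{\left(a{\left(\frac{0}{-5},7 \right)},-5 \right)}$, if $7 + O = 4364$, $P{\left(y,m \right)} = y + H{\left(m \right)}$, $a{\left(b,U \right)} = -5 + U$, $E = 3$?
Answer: $4355$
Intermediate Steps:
$H{\left(r \right)} = 0$ ($H{\left(r \right)} = 3 \cdot 0 \left(-2\right) = 0 \left(-2\right) = 0$)
$P{\left(y,m \right)} = y$ ($P{\left(y,m \right)} = y + 0 = y$)
$O = 4357$ ($O = -7 + 4364 = 4357$)
$O - P{\left(a{\left(\frac{0}{-5},7 \right)},-5 \right)} = 4357 - \left(-5 + 7\right) = 4357 - 2 = 4355$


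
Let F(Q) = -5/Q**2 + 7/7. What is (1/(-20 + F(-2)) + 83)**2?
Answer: 45144961/6561 ≈ 6880.8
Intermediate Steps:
F(Q) = 1 - 5/Q**2 (F(Q) = -5/Q**2 + 7*(1/7) = -5/Q**2 + 1 = 1 - 5/Q**2)
(1/(-20 + F(-2)) + 83)**2 = (1/(-20 + (1 - 5/(-2)**2)) + 83)**2 = (1/(-20 + (1 - 5*1/4)) + 83)**2 = (1/(-20 + (1 - 5/4)) + 83)**2 = (1/(-20 - 1/4) + 83)**2 = (1/(-81/4) + 83)**2 = (-4/81 + 83)**2 = (6719/81)**2 = 45144961/6561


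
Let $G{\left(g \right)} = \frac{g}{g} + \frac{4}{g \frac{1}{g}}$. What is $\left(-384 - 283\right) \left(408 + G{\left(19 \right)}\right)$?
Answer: $-275471$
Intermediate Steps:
$G{\left(g \right)} = 5$ ($G{\left(g \right)} = 1 + \frac{4}{1} = 1 + 4 \cdot 1 = 1 + 4 = 5$)
$\left(-384 - 283\right) \left(408 + G{\left(19 \right)}\right) = \left(-384 - 283\right) \left(408 + 5\right) = \left(-667\right) 413 = -275471$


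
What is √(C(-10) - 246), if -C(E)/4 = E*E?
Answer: I*√646 ≈ 25.417*I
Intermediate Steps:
C(E) = -4*E² (C(E) = -4*E*E = -4*E²)
√(C(-10) - 246) = √(-4*(-10)² - 246) = √(-4*100 - 246) = √(-400 - 246) = √(-646) = I*√646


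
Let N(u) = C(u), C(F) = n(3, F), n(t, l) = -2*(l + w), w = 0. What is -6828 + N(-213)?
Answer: -6402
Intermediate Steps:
n(t, l) = -2*l (n(t, l) = -2*(l + 0) = -2*l)
C(F) = -2*F
N(u) = -2*u
-6828 + N(-213) = -6828 - 2*(-213) = -6828 + 426 = -6402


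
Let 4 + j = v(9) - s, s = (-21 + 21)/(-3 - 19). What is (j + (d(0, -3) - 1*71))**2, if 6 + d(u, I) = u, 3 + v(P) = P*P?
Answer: 9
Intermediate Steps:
v(P) = -3 + P**2 (v(P) = -3 + P*P = -3 + P**2)
d(u, I) = -6 + u
s = 0 (s = 0/(-22) = 0*(-1/22) = 0)
j = 74 (j = -4 + ((-3 + 9**2) - 1*0) = -4 + ((-3 + 81) + 0) = -4 + (78 + 0) = -4 + 78 = 74)
(j + (d(0, -3) - 1*71))**2 = (74 + ((-6 + 0) - 1*71))**2 = (74 + (-6 - 71))**2 = (74 - 77)**2 = (-3)**2 = 9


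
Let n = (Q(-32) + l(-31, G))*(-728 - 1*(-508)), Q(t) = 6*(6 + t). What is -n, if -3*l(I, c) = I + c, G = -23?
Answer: -30360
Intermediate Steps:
Q(t) = 36 + 6*t
l(I, c) = -I/3 - c/3 (l(I, c) = -(I + c)/3 = -I/3 - c/3)
n = 30360 (n = ((36 + 6*(-32)) + (-⅓*(-31) - ⅓*(-23)))*(-728 - 1*(-508)) = ((36 - 192) + (31/3 + 23/3))*(-728 + 508) = (-156 + 18)*(-220) = -138*(-220) = 30360)
-n = -1*30360 = -30360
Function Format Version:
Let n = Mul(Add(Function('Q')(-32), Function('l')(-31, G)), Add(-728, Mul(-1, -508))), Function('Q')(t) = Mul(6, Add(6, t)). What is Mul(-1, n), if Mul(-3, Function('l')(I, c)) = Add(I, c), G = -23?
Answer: -30360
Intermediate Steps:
Function('Q')(t) = Add(36, Mul(6, t))
Function('l')(I, c) = Add(Mul(Rational(-1, 3), I), Mul(Rational(-1, 3), c)) (Function('l')(I, c) = Mul(Rational(-1, 3), Add(I, c)) = Add(Mul(Rational(-1, 3), I), Mul(Rational(-1, 3), c)))
n = 30360 (n = Mul(Add(Add(36, Mul(6, -32)), Add(Mul(Rational(-1, 3), -31), Mul(Rational(-1, 3), -23))), Add(-728, Mul(-1, -508))) = Mul(Add(Add(36, -192), Add(Rational(31, 3), Rational(23, 3))), Add(-728, 508)) = Mul(Add(-156, 18), -220) = Mul(-138, -220) = 30360)
Mul(-1, n) = Mul(-1, 30360) = -30360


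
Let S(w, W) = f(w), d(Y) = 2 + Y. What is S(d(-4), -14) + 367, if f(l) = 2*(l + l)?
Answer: 359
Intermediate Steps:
f(l) = 4*l (f(l) = 2*(2*l) = 4*l)
S(w, W) = 4*w
S(d(-4), -14) + 367 = 4*(2 - 4) + 367 = 4*(-2) + 367 = -8 + 367 = 359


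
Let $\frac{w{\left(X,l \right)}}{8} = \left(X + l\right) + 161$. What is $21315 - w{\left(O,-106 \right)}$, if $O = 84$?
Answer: $20203$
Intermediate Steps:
$w{\left(X,l \right)} = 1288 + 8 X + 8 l$ ($w{\left(X,l \right)} = 8 \left(\left(X + l\right) + 161\right) = 8 \left(161 + X + l\right) = 1288 + 8 X + 8 l$)
$21315 - w{\left(O,-106 \right)} = 21315 - \left(1288 + 8 \cdot 84 + 8 \left(-106\right)\right) = 21315 - \left(1288 + 672 - 848\right) = 21315 - 1112 = 20203$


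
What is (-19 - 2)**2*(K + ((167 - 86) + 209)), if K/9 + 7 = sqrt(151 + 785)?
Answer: 100107 + 23814*sqrt(26) ≈ 2.2154e+5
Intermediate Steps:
K = -63 + 54*sqrt(26) (K = -63 + 9*sqrt(151 + 785) = -63 + 9*sqrt(936) = -63 + 9*(6*sqrt(26)) = -63 + 54*sqrt(26) ≈ 212.35)
(-19 - 2)**2*(K + ((167 - 86) + 209)) = (-19 - 2)**2*((-63 + 54*sqrt(26)) + ((167 - 86) + 209)) = (-21)**2*((-63 + 54*sqrt(26)) + (81 + 209)) = 441*((-63 + 54*sqrt(26)) + 290) = 441*(227 + 54*sqrt(26)) = 100107 + 23814*sqrt(26)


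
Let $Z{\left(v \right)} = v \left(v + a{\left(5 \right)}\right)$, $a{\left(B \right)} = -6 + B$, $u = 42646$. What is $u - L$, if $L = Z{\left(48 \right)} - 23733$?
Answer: $64123$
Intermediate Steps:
$Z{\left(v \right)} = v \left(-1 + v\right)$ ($Z{\left(v \right)} = v \left(v + \left(-6 + 5\right)\right) = v \left(v - 1\right) = v \left(-1 + v\right)$)
$L = -21477$ ($L = 48 \left(-1 + 48\right) - 23733 = 48 \cdot 47 - 23733 = 2256 - 23733 = -21477$)
$u - L = 42646 - -21477 = 42646 + 21477 = 64123$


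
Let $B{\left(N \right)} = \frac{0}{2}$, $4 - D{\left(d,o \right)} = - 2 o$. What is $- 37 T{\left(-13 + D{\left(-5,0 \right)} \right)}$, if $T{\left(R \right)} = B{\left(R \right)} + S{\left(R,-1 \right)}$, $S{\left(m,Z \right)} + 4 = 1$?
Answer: $111$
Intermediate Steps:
$S{\left(m,Z \right)} = -3$ ($S{\left(m,Z \right)} = -4 + 1 = -3$)
$D{\left(d,o \right)} = 4 + 2 o$ ($D{\left(d,o \right)} = 4 - - 2 o = 4 + 2 o$)
$B{\left(N \right)} = 0$ ($B{\left(N \right)} = 0 \cdot \frac{1}{2} = 0$)
$T{\left(R \right)} = -3$ ($T{\left(R \right)} = 0 - 3 = -3$)
$- 37 T{\left(-13 + D{\left(-5,0 \right)} \right)} = \left(-37\right) \left(-3\right) = 111$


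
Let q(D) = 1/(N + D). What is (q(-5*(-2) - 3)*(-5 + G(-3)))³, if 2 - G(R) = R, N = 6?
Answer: 0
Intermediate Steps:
G(R) = 2 - R
q(D) = 1/(6 + D)
(q(-5*(-2) - 3)*(-5 + G(-3)))³ = ((-5 + (2 - 1*(-3)))/(6 + (-5*(-2) - 3)))³ = ((-5 + (2 + 3))/(6 + (10 - 3)))³ = ((-5 + 5)/(6 + 7))³ = (0/13)³ = ((1/13)*0)³ = 0³ = 0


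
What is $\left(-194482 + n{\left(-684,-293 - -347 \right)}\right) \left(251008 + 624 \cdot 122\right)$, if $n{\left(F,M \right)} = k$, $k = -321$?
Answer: $-63727074208$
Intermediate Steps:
$n{\left(F,M \right)} = -321$
$\left(-194482 + n{\left(-684,-293 - -347 \right)}\right) \left(251008 + 624 \cdot 122\right) = \left(-194482 - 321\right) \left(251008 + 624 \cdot 122\right) = - 194803 \left(251008 + 76128\right) = \left(-194803\right) 327136 = -63727074208$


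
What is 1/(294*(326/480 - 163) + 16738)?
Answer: -40/1239373 ≈ -3.2274e-5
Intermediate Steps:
1/(294*(326/480 - 163) + 16738) = 1/(294*(326*(1/480) - 163) + 16738) = 1/(294*(163/240 - 163) + 16738) = 1/(294*(-38957/240) + 16738) = 1/(-1908893/40 + 16738) = 1/(-1239373/40) = -40/1239373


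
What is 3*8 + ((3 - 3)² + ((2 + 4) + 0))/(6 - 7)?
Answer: 18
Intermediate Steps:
3*8 + ((3 - 3)² + ((2 + 4) + 0))/(6 - 7) = 24 + (0² + (6 + 0))/(-1) = 24 + (0 + 6)*(-1) = 24 + 6*(-1) = 24 - 6 = 18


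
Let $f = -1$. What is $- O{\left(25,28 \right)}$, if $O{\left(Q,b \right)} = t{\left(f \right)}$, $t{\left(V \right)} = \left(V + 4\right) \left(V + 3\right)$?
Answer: $-6$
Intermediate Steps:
$t{\left(V \right)} = \left(3 + V\right) \left(4 + V\right)$ ($t{\left(V \right)} = \left(4 + V\right) \left(3 + V\right) = \left(3 + V\right) \left(4 + V\right)$)
$O{\left(Q,b \right)} = 6$ ($O{\left(Q,b \right)} = 12 + \left(-1\right)^{2} + 7 \left(-1\right) = 12 + 1 - 7 = 6$)
$- O{\left(25,28 \right)} = \left(-1\right) 6 = -6$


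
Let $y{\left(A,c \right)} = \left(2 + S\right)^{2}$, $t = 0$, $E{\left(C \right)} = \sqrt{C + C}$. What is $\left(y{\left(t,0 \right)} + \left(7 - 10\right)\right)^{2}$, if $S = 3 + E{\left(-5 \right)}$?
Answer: $-856 + 240 i \sqrt{10} \approx -856.0 + 758.95 i$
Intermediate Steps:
$E{\left(C \right)} = \sqrt{2} \sqrt{C}$ ($E{\left(C \right)} = \sqrt{2 C} = \sqrt{2} \sqrt{C}$)
$S = 3 + i \sqrt{10}$ ($S = 3 + \sqrt{2} \sqrt{-5} = 3 + \sqrt{2} i \sqrt{5} = 3 + i \sqrt{10} \approx 3.0 + 3.1623 i$)
$y{\left(A,c \right)} = \left(5 + i \sqrt{10}\right)^{2}$ ($y{\left(A,c \right)} = \left(2 + \left(3 + i \sqrt{10}\right)\right)^{2} = \left(5 + i \sqrt{10}\right)^{2}$)
$\left(y{\left(t,0 \right)} + \left(7 - 10\right)\right)^{2} = \left(\left(5 + i \sqrt{10}\right)^{2} + \left(7 - 10\right)\right)^{2} = \left(\left(5 + i \sqrt{10}\right)^{2} - 3\right)^{2} = \left(-3 + \left(5 + i \sqrt{10}\right)^{2}\right)^{2}$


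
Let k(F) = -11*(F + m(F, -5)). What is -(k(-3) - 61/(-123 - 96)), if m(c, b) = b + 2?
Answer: -14515/219 ≈ -66.279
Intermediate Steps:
m(c, b) = 2 + b
k(F) = 33 - 11*F (k(F) = -11*(F + (2 - 5)) = -11*(F - 3) = -11*(-3 + F) = 33 - 11*F)
-(k(-3) - 61/(-123 - 96)) = -((33 - 11*(-3)) - 61/(-123 - 96)) = -((33 + 33) - 61/(-219)) = -(66 - 61*(-1/219)) = -(66 + 61/219) = -1*14515/219 = -14515/219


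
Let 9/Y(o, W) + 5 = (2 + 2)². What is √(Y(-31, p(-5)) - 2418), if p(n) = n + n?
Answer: I*√292479/11 ≈ 49.165*I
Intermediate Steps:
p(n) = 2*n
Y(o, W) = 9/11 (Y(o, W) = 9/(-5 + (2 + 2)²) = 9/(-5 + 4²) = 9/(-5 + 16) = 9/11)
√(Y(-31, p(-5)) - 2418) = √(9/11 - 2418) = √(-26589/11) = I*√292479/11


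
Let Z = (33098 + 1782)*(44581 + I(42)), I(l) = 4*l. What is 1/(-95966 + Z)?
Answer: 1/1560749154 ≈ 6.4072e-10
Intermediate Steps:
Z = 1560845120 (Z = (33098 + 1782)*(44581 + 4*42) = 34880*(44581 + 168) = 34880*44749 = 1560845120)
1/(-95966 + Z) = 1/(-95966 + 1560845120) = 1/1560749154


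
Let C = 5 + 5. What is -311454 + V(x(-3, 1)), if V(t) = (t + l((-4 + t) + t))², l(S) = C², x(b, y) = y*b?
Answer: -302045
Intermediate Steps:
C = 10
x(b, y) = b*y
l(S) = 100 (l(S) = 10² = 100)
V(t) = (100 + t)² (V(t) = (t + 100)² = (100 + t)²)
-311454 + V(x(-3, 1)) = -311454 + (100 - 3*1)² = -311454 + (100 - 3)² = -311454 + 97² = -311454 + 9409 = -302045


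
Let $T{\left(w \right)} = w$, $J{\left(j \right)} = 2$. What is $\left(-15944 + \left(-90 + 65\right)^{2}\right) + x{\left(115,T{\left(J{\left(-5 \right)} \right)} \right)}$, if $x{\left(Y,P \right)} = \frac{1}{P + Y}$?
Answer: $- \frac{1792322}{117} \approx -15319.0$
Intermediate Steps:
$\left(-15944 + \left(-90 + 65\right)^{2}\right) + x{\left(115,T{\left(J{\left(-5 \right)} \right)} \right)} = \left(-15944 + \left(-90 + 65\right)^{2}\right) + \frac{1}{2 + 115} = \left(-15944 + \left(-25\right)^{2}\right) + \frac{1}{117} = \left(-15944 + 625\right) + \frac{1}{117} = -15319 + \frac{1}{117} = - \frac{1792322}{117}$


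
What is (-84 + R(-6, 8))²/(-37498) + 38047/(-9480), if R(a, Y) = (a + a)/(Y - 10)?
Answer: -742181363/177740520 ≈ -4.1756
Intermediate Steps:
R(a, Y) = 2*a/(-10 + Y) (R(a, Y) = (2*a)/(-10 + Y) = 2*a/(-10 + Y))
(-84 + R(-6, 8))²/(-37498) + 38047/(-9480) = (-84 + 2*(-6)/(-10 + 8))²/(-37498) + 38047/(-9480) = (-84 + 2*(-6)/(-2))²*(-1/37498) + 38047*(-1/9480) = (-84 + 2*(-6)*(-½))²*(-1/37498) - 38047/9480 = (-84 + 6)²*(-1/37498) - 38047/9480 = (-78)²*(-1/37498) - 38047/9480 = 6084*(-1/37498) - 38047/9480 = -3042/18749 - 38047/9480 = -742181363/177740520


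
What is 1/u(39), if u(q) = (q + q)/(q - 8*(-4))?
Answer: 71/78 ≈ 0.91026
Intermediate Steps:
u(q) = 2*q/(32 + q) (u(q) = (2*q)/(q + 32) = (2*q)/(32 + q) = 2*q/(32 + q))
1/u(39) = 1/(2*39/(32 + 39)) = 1/(2*39/71) = 1/(2*39*(1/71)) = 1/(78/71) = 71/78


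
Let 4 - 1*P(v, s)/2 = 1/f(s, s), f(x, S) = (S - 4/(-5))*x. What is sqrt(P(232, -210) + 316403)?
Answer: 5*sqrt(6106797555726)/21966 ≈ 562.50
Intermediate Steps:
f(x, S) = x*(4/5 + S) (f(x, S) = (S - 4*(-1/5))*x = (S + 4/5)*x = (4/5 + S)*x = x*(4/5 + S))
P(v, s) = 8 - 10/(s*(4 + 5*s)) (P(v, s) = 8 - 2*5/(s*(4 + 5*s)) = 8 - 10/(s*(4 + 5*s)))
sqrt(P(232, -210) + 316403) = sqrt(2*(-5 + 4*(-210)*(4 + 5*(-210)))/(-210*(4 + 5*(-210))) + 316403) = sqrt(2*(-1/210)*(-5 + 4*(-210)*(4 - 1050))/(4 - 1050) + 316403) = sqrt(2*(-1/210)*(-5 + 4*(-210)*(-1046))/(-1046) + 316403) = sqrt(2*(-1/210)*(-1/1046)*(-5 + 878640) + 316403) = sqrt(2*(-1/210)*(-1/1046)*878635 + 316403) = sqrt(175727/21966 + 316403) = sqrt(6950284025/21966) = 5*sqrt(6106797555726)/21966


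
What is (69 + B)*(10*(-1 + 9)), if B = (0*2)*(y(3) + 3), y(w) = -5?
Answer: 5520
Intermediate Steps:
B = 0 (B = (0*2)*(-5 + 3) = 0*(-2) = 0)
(69 + B)*(10*(-1 + 9)) = (69 + 0)*(10*(-1 + 9)) = 69*(10*8) = 69*80 = 5520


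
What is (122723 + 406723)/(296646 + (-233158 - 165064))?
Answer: -264723/50788 ≈ -5.2123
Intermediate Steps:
(122723 + 406723)/(296646 + (-233158 - 165064)) = 529446/(296646 - 398222) = 529446/(-101576) = 529446*(-1/101576) = -264723/50788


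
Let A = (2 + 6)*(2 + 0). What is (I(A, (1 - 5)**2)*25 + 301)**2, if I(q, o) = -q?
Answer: 9801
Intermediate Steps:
A = 16 (A = 8*2 = 16)
(I(A, (1 - 5)**2)*25 + 301)**2 = (-1*16*25 + 301)**2 = (-16*25 + 301)**2 = (-400 + 301)**2 = (-99)**2 = 9801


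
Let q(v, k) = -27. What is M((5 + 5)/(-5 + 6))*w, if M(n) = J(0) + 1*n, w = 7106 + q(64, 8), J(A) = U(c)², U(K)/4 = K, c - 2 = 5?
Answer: 5620726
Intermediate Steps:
c = 7 (c = 2 + 5 = 7)
U(K) = 4*K
J(A) = 784 (J(A) = (4*7)² = 28² = 784)
w = 7079 (w = 7106 - 27 = 7079)
M(n) = 784 + n (M(n) = 784 + 1*n = 784 + n)
M((5 + 5)/(-5 + 6))*w = (784 + (5 + 5)/(-5 + 6))*7079 = (784 + 10/1)*7079 = (784 + 10*1)*7079 = (784 + 10)*7079 = 794*7079 = 5620726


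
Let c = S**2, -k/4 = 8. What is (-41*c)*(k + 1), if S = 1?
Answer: 1271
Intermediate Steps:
k = -32 (k = -4*8 = -32)
c = 1 (c = 1**2 = 1)
(-41*c)*(k + 1) = (-41*1)*(-32 + 1) = -41*(-31) = 1271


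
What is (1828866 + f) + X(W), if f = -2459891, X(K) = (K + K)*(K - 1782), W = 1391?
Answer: -1718787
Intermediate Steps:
X(K) = 2*K*(-1782 + K) (X(K) = (2*K)*(-1782 + K) = 2*K*(-1782 + K))
(1828866 + f) + X(W) = (1828866 - 2459891) + 2*1391*(-1782 + 1391) = -631025 + 2*1391*(-391) = -631025 - 1087762 = -1718787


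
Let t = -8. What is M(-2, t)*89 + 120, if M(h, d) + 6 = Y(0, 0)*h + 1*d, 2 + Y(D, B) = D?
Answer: -770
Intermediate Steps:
Y(D, B) = -2 + D
M(h, d) = -6 + d - 2*h (M(h, d) = -6 + ((-2 + 0)*h + 1*d) = -6 + (-2*h + d) = -6 + (d - 2*h) = -6 + d - 2*h)
M(-2, t)*89 + 120 = (-6 - 8 - 2*(-2))*89 + 120 = (-6 - 8 + 4)*89 + 120 = -10*89 + 120 = -890 + 120 = -770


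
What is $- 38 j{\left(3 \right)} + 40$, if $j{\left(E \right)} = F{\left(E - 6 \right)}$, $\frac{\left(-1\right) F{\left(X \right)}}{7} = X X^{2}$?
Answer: $-7142$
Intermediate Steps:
$F{\left(X \right)} = - 7 X^{3}$ ($F{\left(X \right)} = - 7 X X^{2} = - 7 X^{3}$)
$j{\left(E \right)} = - 7 \left(-6 + E\right)^{3}$ ($j{\left(E \right)} = - 7 \left(E - 6\right)^{3} = - 7 \left(-6 + E\right)^{3}$)
$- 38 j{\left(3 \right)} + 40 = - 38 \left(- 7 \left(-6 + 3\right)^{3}\right) + 40 = - 38 \left(- 7 \left(-3\right)^{3}\right) + 40 = - 38 \left(\left(-7\right) \left(-27\right)\right) + 40 = \left(-38\right) 189 + 40 = -7182 + 40 = -7142$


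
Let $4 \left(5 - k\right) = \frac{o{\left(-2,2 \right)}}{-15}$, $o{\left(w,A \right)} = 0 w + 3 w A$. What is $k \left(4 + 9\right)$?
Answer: $\frac{312}{5} \approx 62.4$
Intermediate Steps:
$o{\left(w,A \right)} = 3 A w$ ($o{\left(w,A \right)} = 0 + 3 A w = 3 A w$)
$k = \frac{24}{5}$ ($k = 5 - \frac{3 \cdot 2 \left(-2\right) \frac{1}{-15}}{4} = 5 - \frac{\left(-12\right) \left(- \frac{1}{15}\right)}{4} = 5 - \frac{1}{5} = \frac{24}{5} \approx 4.8$)
$k \left(4 + 9\right) = \frac{24 \left(4 + 9\right)}{5} = \frac{24}{5} \cdot 13 = \frac{312}{5}$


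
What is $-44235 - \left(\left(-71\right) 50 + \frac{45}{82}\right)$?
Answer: $- \frac{3336215}{82} \approx -40686.0$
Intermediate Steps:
$-44235 - \left(\left(-71\right) 50 + \frac{45}{82}\right) = -44235 - \left(-3550 + 45 \cdot \frac{1}{82}\right) = -44235 - \left(-3550 + \frac{45}{82}\right) = -44235 - - \frac{291055}{82} = -44235 + \frac{291055}{82} = - \frac{3336215}{82}$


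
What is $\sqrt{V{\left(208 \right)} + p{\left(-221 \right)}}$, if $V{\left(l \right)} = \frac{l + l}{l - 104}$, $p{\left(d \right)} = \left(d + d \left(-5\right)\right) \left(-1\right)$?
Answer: $4 i \sqrt{55} \approx 29.665 i$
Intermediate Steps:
$p{\left(d \right)} = 4 d$ ($p{\left(d \right)} = \left(d - 5 d\right) \left(-1\right) = - 4 d \left(-1\right) = 4 d$)
$V{\left(l \right)} = \frac{2 l}{-104 + l}$
$\sqrt{V{\left(208 \right)} + p{\left(-221 \right)}} = \sqrt{2 \cdot 208 \frac{1}{-104 + 208} + 4 \left(-221\right)} = \sqrt{2 \cdot 208 \cdot \frac{1}{104} - 884} = \sqrt{4 - 884} = \sqrt{-880} = 4 i \sqrt{55}$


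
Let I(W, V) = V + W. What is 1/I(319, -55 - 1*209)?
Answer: 1/55 ≈ 0.018182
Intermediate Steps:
1/I(319, -55 - 1*209) = 1/((-55 - 1*209) + 319) = 1/((-55 - 209) + 319) = 1/(-264 + 319) = 1/55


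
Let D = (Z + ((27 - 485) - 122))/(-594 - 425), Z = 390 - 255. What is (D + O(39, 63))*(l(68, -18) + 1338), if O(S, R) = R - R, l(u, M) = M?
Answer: 587400/1019 ≈ 576.45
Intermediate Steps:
Z = 135
O(S, R) = 0
D = 445/1019 (D = (135 + ((27 - 485) - 122))/(-594 - 425) = (135 + (-458 - 122))/(-1019) = (135 - 580)*(-1/1019) = -445*(-1/1019) = 445/1019 ≈ 0.43670)
(D + O(39, 63))*(l(68, -18) + 1338) = (445/1019 + 0)*(-18 + 1338) = (445/1019)*1320 = 587400/1019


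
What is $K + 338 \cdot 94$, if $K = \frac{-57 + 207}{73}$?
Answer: $\frac{2319506}{73} \approx 31774.0$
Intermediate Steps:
$K = \frac{150}{73}$ ($K = 150 \cdot \frac{1}{73} = \frac{150}{73} \approx 2.0548$)
$K + 338 \cdot 94 = \frac{150}{73} + 338 \cdot 94 = \frac{150}{73} + 31772 = \frac{2319506}{73}$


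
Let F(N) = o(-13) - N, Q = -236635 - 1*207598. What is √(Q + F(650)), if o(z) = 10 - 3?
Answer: 2*I*√111219 ≈ 666.99*I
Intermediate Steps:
Q = -444233 (Q = -236635 - 207598 = -444233)
o(z) = 7
F(N) = 7 - N
√(Q + F(650)) = √(-444233 + (7 - 1*650)) = √(-444233 + (7 - 650)) = √(-444233 - 643) = √(-444876) = 2*I*√111219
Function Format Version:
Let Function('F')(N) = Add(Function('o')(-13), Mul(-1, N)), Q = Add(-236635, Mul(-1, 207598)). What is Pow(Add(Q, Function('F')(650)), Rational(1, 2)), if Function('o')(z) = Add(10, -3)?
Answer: Mul(2, I, Pow(111219, Rational(1, 2))) ≈ Mul(666.99, I)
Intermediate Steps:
Q = -444233 (Q = Add(-236635, -207598) = -444233)
Function('o')(z) = 7
Function('F')(N) = Add(7, Mul(-1, N))
Pow(Add(Q, Function('F')(650)), Rational(1, 2)) = Pow(Add(-444233, Add(7, Mul(-1, 650))), Rational(1, 2)) = Pow(Add(-444233, Add(7, -650)), Rational(1, 2)) = Pow(Add(-444233, -643), Rational(1, 2)) = Pow(-444876, Rational(1, 2)) = Mul(2, I, Pow(111219, Rational(1, 2)))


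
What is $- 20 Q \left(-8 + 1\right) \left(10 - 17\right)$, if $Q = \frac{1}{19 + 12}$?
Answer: $- \frac{980}{31} \approx -31.613$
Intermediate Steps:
$Q = \frac{1}{31} \approx 0.032258$
$- 20 Q \left(-8 + 1\right) \left(10 - 17\right) = \left(-20\right) \frac{1}{31} \left(-8 + 1\right) \left(10 - 17\right) = - \frac{20 \left(\left(-7\right) \left(-7\right)\right)}{31} = \left(- \frac{20}{31}\right) 49 = - \frac{980}{31}$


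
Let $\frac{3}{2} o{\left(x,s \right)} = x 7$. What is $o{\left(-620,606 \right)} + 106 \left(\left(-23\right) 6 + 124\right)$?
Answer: $- \frac{13132}{3} \approx -4377.3$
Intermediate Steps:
$o{\left(x,s \right)} = \frac{14 x}{3}$ ($o{\left(x,s \right)} = \frac{2 x 7}{3} = \frac{2 \cdot 7 x}{3} = \frac{14 x}{3}$)
$o{\left(-620,606 \right)} + 106 \left(\left(-23\right) 6 + 124\right) = \frac{14}{3} \left(-620\right) + 106 \left(\left(-23\right) 6 + 124\right) = - \frac{8680}{3} + 106 \left(-138 + 124\right) = - \frac{8680}{3} + 106 \left(-14\right) = - \frac{8680}{3} - 1484 = - \frac{13132}{3}$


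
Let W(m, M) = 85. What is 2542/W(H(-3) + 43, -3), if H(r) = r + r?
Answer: 2542/85 ≈ 29.906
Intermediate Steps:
H(r) = 2*r
2542/W(H(-3) + 43, -3) = 2542/85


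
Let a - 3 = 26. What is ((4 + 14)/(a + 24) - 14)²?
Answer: 524176/2809 ≈ 186.61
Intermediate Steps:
a = 29 (a = 3 + 26 = 29)
((4 + 14)/(a + 24) - 14)² = ((4 + 14)/(29 + 24) - 14)² = (18/53 - 14)² = (-724/53)² = 524176/2809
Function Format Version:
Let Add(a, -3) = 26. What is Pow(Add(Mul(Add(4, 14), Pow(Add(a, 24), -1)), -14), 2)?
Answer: Rational(524176, 2809) ≈ 186.61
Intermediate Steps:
a = 29 (a = Add(3, 26) = 29)
Pow(Add(Mul(Add(4, 14), Pow(Add(a, 24), -1)), -14), 2) = Pow(Add(Mul(Add(4, 14), Pow(Add(29, 24), -1)), -14), 2) = Pow(Add(Mul(18, Pow(53, -1)), -14), 2) = Pow(Add(Mul(18, Rational(1, 53)), -14), 2) = Pow(Add(Rational(18, 53), -14), 2) = Pow(Rational(-724, 53), 2) = Rational(524176, 2809)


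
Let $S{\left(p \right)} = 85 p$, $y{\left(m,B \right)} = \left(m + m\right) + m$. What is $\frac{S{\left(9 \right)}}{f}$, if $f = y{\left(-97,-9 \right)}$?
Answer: $- \frac{255}{97} \approx -2.6289$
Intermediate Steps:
$y{\left(m,B \right)} = 3 m$ ($y{\left(m,B \right)} = 2 m + m = 3 m$)
$f = -291$ ($f = 3 \left(-97\right) = -291$)
$\frac{S{\left(9 \right)}}{f} = \frac{85 \cdot 9}{-291} = 765 \left(- \frac{1}{291}\right) = - \frac{255}{97}$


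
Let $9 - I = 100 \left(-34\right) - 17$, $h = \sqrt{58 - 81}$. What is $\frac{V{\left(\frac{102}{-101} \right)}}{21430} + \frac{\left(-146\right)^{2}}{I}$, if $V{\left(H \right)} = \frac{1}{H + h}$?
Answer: $\frac{27982189739027}{4497420354465} - \frac{10201 i \sqrt{23}}{5250928610} \approx 6.2218 - 9.3169 \cdot 10^{-6} i$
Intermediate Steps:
$h = i \sqrt{23}$ ($h = \sqrt{-23} = i \sqrt{23} \approx 4.7958 i$)
$I = 3426$ ($I = 9 - \left(100 \left(-34\right) - 17\right) = 9 - \left(-3400 - 17\right) = 9 - -3417 = 9 + 3417 = 3426$)
$V{\left(H \right)} = \frac{1}{H + i \sqrt{23}}$
$\frac{V{\left(\frac{102}{-101} \right)}}{21430} + \frac{\left(-146\right)^{2}}{I} = \frac{1}{\left(\frac{102}{-101} + i \sqrt{23}\right) 21430} + \frac{\left(-146\right)^{2}}{3426} = \frac{1}{102 \left(- \frac{1}{101}\right) + i \sqrt{23}} \cdot \frac{1}{21430} + 21316 \cdot \frac{1}{3426} = \frac{1}{- \frac{102}{101} + i \sqrt{23}} \cdot \frac{1}{21430} + \frac{10658}{1713} = \frac{1}{21430 \left(- \frac{102}{101} + i \sqrt{23}\right)} + \frac{10658}{1713} = \frac{10658}{1713} + \frac{1}{21430 \left(- \frac{102}{101} + i \sqrt{23}\right)}$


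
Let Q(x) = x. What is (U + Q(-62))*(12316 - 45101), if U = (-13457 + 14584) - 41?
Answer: -33571840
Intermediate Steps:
U = 1086 (U = 1127 - 41 = 1086)
(U + Q(-62))*(12316 - 45101) = (1086 - 62)*(12316 - 45101) = 1024*(-32785) = -33571840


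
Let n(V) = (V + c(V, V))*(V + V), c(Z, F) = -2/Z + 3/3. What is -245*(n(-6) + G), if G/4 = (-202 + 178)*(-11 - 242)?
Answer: -5964280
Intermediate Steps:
c(Z, F) = 1 - 2/Z (c(Z, F) = -2/Z + 3*(1/3) = -2/Z + 1 = 1 - 2/Z)
n(V) = 2*V*(V + (-2 + V)/V) (n(V) = (V + (-2 + V)/V)*(V + V) = (V + (-2 + V)/V)*(2*V) = 2*V*(V + (-2 + V)/V))
G = 24288 (G = 4*((-202 + 178)*(-11 - 242)) = 4*(-24*(-253)) = 4*6072 = 24288)
-245*(n(-6) + G) = -245*((-4 + 2*(-6) + 2*(-6)**2) + 24288) = -245*((-4 - 12 + 2*36) + 24288) = -245*((-4 - 12 + 72) + 24288) = -245*(56 + 24288) = -245*24344 = -5964280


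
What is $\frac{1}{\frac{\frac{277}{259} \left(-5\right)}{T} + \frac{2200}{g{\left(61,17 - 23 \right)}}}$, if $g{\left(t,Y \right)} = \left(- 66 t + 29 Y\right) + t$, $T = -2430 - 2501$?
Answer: $- \frac{5286036931}{2803951285} \approx -1.8852$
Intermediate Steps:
$T = -4931$ ($T = -2430 - 2501 = -4931$)
$g{\left(t,Y \right)} = - 65 t + 29 Y$
$\frac{1}{\frac{\frac{277}{259} \left(-5\right)}{T} + \frac{2200}{g{\left(61,17 - 23 \right)}}} = \frac{1}{\frac{\frac{277}{259} \left(-5\right)}{-4931} + \frac{2200}{\left(-65\right) 61 + 29 \left(17 - 23\right)}} = \frac{1}{277 \cdot \frac{1}{259} \left(-5\right) \left(- \frac{1}{4931}\right) + \frac{2200}{-3965 + 29 \left(17 - 23\right)}} = \frac{1}{\frac{277}{259} \left(-5\right) \left(- \frac{1}{4931}\right) + \frac{2200}{-3965 + 29 \left(-6\right)}} = \frac{1}{\left(- \frac{1385}{259}\right) \left(- \frac{1}{4931}\right) + \frac{2200}{-3965 - 174}} = \frac{1}{\frac{1385}{1277129} + \frac{2200}{-4139}} = \frac{1}{\frac{1385}{1277129} + 2200 \left(- \frac{1}{4139}\right)} = \frac{1}{\frac{1385}{1277129} - \frac{2200}{4139}} = \frac{1}{- \frac{2803951285}{5286036931}} = - \frac{5286036931}{2803951285}$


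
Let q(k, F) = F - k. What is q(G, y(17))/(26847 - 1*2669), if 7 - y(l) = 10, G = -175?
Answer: 86/12089 ≈ 0.0071139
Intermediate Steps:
y(l) = -3 (y(l) = 7 - 1*10 = 7 - 10 = -3)
q(G, y(17))/(26847 - 1*2669) = (-3 - 1*(-175))/(26847 - 1*2669) = (-3 + 175)/(26847 - 2669) = 172/24178 = 172*(1/24178) = 86/12089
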